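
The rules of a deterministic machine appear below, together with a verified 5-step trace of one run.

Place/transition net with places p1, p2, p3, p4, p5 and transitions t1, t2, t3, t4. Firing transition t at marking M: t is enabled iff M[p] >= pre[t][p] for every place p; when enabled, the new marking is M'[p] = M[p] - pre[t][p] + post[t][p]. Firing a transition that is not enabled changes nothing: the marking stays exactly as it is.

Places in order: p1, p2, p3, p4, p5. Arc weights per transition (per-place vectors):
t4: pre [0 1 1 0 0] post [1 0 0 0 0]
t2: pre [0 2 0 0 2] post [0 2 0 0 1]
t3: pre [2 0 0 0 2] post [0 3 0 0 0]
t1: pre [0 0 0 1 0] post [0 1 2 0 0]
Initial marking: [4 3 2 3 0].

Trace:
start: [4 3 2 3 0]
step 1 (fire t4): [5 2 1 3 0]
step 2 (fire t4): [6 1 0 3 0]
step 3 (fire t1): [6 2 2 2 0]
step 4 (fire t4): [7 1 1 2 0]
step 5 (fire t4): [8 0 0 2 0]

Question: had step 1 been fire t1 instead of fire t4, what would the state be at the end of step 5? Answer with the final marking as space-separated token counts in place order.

7 2 3 1 0

(re-executing from step 1 with the substitution; state before step 1: [4 3 2 3 0])
step 1 (fire t1): [4 4 4 2 0]
step 2 (fire t4): [5 3 3 2 0]
step 3 (fire t1): [5 4 5 1 0]
step 4 (fire t4): [6 3 4 1 0]
step 5 (fire t4): [7 2 3 1 0]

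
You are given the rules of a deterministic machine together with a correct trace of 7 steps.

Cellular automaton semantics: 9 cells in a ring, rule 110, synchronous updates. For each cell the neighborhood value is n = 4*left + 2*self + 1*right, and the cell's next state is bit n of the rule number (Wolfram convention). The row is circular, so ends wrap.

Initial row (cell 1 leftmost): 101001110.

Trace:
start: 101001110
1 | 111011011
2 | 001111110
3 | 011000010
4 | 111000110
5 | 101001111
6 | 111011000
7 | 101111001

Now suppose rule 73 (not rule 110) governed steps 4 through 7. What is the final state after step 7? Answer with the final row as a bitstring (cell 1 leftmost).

011011011

(re-executing steps 4..7 under rule 73; state before step 4: 011000010)
4 | 011011000
5 | 011011011
6 | 011011011
7 | 011011011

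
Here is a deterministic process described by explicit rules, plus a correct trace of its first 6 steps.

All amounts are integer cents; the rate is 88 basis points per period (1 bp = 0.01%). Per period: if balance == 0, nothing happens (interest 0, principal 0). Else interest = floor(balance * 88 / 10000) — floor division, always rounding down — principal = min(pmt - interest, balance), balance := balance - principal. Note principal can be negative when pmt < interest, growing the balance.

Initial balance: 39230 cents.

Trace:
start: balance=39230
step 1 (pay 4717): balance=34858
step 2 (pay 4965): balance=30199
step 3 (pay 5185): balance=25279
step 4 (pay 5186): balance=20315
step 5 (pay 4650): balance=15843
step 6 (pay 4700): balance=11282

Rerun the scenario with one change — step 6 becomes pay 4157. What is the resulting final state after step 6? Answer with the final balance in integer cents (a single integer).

(re-executing from step 6 with the substitution; state before step 6: balance=15843)
step 6 (pay 4157): balance=11825

11825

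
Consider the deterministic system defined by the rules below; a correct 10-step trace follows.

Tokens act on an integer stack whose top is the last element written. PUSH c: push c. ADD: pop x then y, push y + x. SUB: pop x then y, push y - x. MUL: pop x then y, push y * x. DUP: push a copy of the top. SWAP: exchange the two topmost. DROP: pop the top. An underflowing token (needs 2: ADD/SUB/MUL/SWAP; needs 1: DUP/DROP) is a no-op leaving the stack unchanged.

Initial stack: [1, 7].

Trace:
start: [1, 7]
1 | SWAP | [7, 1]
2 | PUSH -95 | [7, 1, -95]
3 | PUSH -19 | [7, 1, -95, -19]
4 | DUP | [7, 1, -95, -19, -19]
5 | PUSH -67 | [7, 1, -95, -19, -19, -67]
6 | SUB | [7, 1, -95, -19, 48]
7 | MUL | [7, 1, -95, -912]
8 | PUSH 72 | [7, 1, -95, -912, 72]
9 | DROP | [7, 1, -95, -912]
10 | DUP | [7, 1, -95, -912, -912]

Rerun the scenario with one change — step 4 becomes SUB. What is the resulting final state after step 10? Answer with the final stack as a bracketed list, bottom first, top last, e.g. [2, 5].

(re-executing from step 4 with the substitution; state before step 4: [7, 1, -95, -19])
4 | SUB | [7, 1, -76]
5 | PUSH -67 | [7, 1, -76, -67]
6 | SUB | [7, 1, -9]
7 | MUL | [7, -9]
8 | PUSH 72 | [7, -9, 72]
9 | DROP | [7, -9]
10 | DUP | [7, -9, -9]

[7, -9, -9]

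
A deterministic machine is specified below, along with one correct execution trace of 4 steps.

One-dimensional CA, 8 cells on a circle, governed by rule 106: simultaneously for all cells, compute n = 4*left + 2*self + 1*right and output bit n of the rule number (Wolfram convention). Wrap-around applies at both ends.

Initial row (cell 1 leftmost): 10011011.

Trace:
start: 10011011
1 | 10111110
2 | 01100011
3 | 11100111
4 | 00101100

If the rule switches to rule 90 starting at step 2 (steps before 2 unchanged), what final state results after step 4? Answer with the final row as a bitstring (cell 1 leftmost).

(re-executing steps 2..4 under rule 90; state before step 2: 10111110)
2 | 00100010
3 | 01010101
4 | 00000000

00000000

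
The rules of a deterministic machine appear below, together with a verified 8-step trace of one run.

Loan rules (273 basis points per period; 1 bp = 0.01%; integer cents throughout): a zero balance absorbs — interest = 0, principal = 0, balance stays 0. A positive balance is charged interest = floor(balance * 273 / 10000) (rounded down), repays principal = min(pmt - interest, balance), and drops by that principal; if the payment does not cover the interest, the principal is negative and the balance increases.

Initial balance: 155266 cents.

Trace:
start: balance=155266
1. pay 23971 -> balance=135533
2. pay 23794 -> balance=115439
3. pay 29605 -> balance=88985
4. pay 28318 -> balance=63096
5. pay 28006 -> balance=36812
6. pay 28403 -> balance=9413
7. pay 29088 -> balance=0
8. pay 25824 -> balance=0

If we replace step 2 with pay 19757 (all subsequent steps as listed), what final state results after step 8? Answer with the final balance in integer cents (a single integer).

(re-executing from step 2 with the substitution; state before step 2: balance=135533)
2. pay 19757 -> balance=119476
3. pay 29605 -> balance=93132
4. pay 28318 -> balance=67356
5. pay 28006 -> balance=41188
6. pay 28403 -> balance=13909
7. pay 29088 -> balance=0
8. pay 25824 -> balance=0

0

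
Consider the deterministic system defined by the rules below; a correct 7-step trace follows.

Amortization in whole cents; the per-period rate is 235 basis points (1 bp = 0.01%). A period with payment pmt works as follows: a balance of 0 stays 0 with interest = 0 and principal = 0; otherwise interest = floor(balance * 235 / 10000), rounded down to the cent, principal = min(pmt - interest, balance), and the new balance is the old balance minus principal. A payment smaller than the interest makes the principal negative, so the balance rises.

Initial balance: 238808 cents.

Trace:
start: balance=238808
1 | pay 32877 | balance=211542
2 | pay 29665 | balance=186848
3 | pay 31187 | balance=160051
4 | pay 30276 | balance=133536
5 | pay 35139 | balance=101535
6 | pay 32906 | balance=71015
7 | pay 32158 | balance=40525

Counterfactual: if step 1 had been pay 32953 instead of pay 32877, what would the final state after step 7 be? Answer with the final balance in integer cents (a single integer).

40438

(re-executing from step 1 with the substitution; state before step 1: balance=238808)
1 | pay 32953 | balance=211466
2 | pay 29665 | balance=186770
3 | pay 31187 | balance=159972
4 | pay 30276 | balance=133455
5 | pay 35139 | balance=101452
6 | pay 32906 | balance=70930
7 | pay 32158 | balance=40438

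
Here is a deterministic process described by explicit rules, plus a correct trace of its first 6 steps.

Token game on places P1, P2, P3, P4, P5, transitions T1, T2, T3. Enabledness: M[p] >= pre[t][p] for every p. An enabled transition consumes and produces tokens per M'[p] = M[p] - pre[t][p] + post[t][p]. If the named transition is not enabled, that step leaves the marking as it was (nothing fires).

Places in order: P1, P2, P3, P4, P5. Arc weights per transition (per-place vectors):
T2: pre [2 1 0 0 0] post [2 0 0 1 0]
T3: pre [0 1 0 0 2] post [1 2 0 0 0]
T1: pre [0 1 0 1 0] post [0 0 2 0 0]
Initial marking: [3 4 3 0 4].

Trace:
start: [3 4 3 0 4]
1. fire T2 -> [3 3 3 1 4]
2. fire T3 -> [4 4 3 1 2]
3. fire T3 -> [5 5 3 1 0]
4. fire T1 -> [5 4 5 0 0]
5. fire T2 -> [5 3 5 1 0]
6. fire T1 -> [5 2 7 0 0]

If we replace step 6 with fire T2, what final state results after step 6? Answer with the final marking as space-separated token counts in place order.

5 2 5 2 0

(re-executing from step 6 with the substitution; state before step 6: [5 3 5 1 0])
6. fire T2 -> [5 2 5 2 0]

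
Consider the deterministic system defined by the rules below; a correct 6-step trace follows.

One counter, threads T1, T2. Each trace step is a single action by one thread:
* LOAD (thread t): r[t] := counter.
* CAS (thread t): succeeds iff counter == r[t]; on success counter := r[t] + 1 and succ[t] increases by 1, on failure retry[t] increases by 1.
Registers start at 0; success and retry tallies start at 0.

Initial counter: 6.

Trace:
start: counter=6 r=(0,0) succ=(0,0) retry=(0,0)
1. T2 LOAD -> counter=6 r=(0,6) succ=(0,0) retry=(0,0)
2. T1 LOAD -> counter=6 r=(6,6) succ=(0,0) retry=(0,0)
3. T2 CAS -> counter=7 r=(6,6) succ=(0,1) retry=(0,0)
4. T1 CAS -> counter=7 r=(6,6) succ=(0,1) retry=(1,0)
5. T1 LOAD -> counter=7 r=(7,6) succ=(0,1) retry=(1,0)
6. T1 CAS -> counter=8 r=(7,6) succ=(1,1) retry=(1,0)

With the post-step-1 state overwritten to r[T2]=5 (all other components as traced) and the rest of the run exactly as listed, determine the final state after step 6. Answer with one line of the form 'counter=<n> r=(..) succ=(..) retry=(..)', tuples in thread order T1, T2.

state after step 1 := counter=6 r=(0,5) succ=(0,0) retry=(0,0)
2. T1 LOAD -> counter=6 r=(6,5) succ=(0,0) retry=(0,0)
3. T2 CAS -> counter=6 r=(6,5) succ=(0,0) retry=(0,1)
4. T1 CAS -> counter=7 r=(6,5) succ=(1,0) retry=(0,1)
5. T1 LOAD -> counter=7 r=(7,5) succ=(1,0) retry=(0,1)
6. T1 CAS -> counter=8 r=(7,5) succ=(2,0) retry=(0,1)

counter=8 r=(7,5) succ=(2,0) retry=(0,1)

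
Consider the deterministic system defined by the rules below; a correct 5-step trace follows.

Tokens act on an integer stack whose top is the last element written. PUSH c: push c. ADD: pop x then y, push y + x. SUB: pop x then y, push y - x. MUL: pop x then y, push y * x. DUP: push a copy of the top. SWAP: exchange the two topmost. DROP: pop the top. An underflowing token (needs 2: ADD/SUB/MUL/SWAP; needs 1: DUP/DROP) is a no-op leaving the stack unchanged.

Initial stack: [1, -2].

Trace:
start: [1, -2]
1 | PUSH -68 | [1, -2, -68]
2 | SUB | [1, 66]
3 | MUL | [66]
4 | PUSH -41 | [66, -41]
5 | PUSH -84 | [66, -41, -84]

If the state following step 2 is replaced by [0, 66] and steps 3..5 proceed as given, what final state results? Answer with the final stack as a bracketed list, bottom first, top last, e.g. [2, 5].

[0, -41, -84]

state after step 2 := [0, 66]
3 | MUL | [0]
4 | PUSH -41 | [0, -41]
5 | PUSH -84 | [0, -41, -84]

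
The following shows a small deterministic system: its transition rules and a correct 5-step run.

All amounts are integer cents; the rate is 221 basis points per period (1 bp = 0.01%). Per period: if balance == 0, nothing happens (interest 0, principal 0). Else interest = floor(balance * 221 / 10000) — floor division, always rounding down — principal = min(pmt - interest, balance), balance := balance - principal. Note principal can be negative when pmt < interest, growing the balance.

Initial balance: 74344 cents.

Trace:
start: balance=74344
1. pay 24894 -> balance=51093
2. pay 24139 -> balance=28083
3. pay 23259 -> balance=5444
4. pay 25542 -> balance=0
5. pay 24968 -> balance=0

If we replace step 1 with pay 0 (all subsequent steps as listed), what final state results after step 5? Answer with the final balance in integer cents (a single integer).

0

(re-executing from step 1 with the substitution; state before step 1: balance=74344)
1. pay 0 -> balance=75987
2. pay 24139 -> balance=53527
3. pay 23259 -> balance=31450
4. pay 25542 -> balance=6603
5. pay 24968 -> balance=0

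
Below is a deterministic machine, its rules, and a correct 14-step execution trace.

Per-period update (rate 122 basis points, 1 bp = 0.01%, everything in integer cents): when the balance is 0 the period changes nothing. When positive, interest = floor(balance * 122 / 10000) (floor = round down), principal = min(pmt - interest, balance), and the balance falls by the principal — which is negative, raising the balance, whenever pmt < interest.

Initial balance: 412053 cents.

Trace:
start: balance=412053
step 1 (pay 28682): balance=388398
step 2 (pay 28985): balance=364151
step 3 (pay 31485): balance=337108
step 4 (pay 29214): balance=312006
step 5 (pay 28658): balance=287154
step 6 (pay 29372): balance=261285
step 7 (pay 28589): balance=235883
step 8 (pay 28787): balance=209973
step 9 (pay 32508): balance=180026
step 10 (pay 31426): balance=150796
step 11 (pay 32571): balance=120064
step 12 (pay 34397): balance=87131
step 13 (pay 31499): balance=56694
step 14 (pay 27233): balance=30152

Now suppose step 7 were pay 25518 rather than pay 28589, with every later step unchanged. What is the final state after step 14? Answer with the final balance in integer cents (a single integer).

33496

(re-executing from step 7 with the substitution; state before step 7: balance=261285)
step 7 (pay 25518): balance=238954
step 8 (pay 28787): balance=213082
step 9 (pay 32508): balance=183173
step 10 (pay 31426): balance=153981
step 11 (pay 32571): balance=123288
step 12 (pay 34397): balance=90395
step 13 (pay 31499): balance=59998
step 14 (pay 27233): balance=33496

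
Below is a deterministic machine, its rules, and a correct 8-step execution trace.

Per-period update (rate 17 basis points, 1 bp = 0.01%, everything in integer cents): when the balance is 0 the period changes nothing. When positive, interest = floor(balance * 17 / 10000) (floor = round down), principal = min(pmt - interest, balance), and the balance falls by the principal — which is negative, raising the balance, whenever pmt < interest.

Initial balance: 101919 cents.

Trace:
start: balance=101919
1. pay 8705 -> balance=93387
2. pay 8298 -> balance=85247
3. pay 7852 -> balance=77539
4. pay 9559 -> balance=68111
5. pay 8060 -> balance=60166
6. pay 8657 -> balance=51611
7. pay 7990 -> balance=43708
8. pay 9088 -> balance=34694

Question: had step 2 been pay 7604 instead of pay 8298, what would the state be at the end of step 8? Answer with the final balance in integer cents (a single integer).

(re-executing from step 2 with the substitution; state before step 2: balance=93387)
2. pay 7604 -> balance=85941
3. pay 7852 -> balance=78235
4. pay 9559 -> balance=68808
5. pay 8060 -> balance=60864
6. pay 8657 -> balance=52310
7. pay 7990 -> balance=44408
8. pay 9088 -> balance=35395

35395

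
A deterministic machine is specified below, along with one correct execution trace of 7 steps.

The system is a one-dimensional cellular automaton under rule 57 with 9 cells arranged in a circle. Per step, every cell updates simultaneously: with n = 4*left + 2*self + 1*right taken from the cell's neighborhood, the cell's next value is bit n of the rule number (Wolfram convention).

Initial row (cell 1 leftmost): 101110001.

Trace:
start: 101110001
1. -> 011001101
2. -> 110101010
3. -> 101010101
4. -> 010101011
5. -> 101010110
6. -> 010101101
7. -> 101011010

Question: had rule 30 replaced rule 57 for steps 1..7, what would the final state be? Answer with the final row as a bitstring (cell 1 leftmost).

(re-executing steps 1..7 under rule 30; state before step 1: 101110001)
1. -> 001001011
2. -> 111111010
3. -> 100000010
4. -> 110000110
5. -> 101001100
6. -> 101111011
7. -> 001000010

001000010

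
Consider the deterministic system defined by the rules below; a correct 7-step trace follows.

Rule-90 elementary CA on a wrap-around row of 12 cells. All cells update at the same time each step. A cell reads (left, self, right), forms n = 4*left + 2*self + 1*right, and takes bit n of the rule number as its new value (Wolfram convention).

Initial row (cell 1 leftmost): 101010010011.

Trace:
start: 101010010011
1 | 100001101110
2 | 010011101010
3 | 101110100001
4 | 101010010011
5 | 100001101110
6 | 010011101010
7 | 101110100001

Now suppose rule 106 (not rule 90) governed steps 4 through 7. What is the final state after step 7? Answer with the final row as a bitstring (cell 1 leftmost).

(re-executing steps 4..7 under rule 106; state before step 4: 101110100001)
4 | 111011000011
5 | 001111000110
6 | 011001001110
7 | 111010011010

111010011010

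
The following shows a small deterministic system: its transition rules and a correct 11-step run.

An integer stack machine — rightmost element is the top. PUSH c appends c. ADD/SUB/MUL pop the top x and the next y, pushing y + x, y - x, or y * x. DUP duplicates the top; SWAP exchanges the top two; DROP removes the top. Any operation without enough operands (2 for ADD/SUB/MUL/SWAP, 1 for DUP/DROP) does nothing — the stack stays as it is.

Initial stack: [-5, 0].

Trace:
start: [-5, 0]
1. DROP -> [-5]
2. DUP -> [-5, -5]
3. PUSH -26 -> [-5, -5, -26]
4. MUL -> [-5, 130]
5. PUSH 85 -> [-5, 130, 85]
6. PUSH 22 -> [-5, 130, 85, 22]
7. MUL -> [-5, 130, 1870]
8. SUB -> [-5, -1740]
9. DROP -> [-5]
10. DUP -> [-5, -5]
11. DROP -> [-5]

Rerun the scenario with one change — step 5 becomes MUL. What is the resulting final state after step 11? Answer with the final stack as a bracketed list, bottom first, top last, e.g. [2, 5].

(re-executing from step 5 with the substitution; state before step 5: [-5, 130])
5. MUL -> [-650]
6. PUSH 22 -> [-650, 22]
7. MUL -> [-14300]
8. SUB -> [-14300]
9. DROP -> []
10. DUP -> []
11. DROP -> []

[]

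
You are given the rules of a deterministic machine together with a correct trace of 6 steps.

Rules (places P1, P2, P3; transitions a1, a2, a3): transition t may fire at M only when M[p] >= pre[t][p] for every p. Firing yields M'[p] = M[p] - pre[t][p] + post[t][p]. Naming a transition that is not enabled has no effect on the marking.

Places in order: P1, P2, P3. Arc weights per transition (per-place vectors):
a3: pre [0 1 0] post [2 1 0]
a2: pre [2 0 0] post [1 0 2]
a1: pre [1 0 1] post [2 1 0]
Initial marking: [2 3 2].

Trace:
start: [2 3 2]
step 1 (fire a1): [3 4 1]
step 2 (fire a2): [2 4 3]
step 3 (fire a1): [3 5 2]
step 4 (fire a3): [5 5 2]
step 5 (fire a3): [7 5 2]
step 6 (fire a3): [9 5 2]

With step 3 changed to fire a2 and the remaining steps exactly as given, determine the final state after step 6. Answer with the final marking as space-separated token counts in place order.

7 4 5

(re-executing from step 3 with the substitution; state before step 3: [2 4 3])
step 3 (fire a2): [1 4 5]
step 4 (fire a3): [3 4 5]
step 5 (fire a3): [5 4 5]
step 6 (fire a3): [7 4 5]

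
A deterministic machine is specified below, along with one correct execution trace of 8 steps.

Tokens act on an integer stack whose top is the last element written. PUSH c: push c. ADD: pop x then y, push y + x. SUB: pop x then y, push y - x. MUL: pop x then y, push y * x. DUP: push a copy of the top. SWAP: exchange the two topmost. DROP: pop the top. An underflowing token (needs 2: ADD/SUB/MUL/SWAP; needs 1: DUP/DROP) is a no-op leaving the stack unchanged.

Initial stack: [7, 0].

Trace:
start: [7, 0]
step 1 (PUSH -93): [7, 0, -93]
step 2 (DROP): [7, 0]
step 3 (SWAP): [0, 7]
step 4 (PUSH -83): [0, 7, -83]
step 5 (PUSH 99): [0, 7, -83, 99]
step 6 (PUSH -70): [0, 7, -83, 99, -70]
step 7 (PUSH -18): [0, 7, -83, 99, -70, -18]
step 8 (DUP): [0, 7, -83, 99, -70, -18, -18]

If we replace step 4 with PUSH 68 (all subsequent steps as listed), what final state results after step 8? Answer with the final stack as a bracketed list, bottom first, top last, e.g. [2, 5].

(re-executing from step 4 with the substitution; state before step 4: [0, 7])
step 4 (PUSH 68): [0, 7, 68]
step 5 (PUSH 99): [0, 7, 68, 99]
step 6 (PUSH -70): [0, 7, 68, 99, -70]
step 7 (PUSH -18): [0, 7, 68, 99, -70, -18]
step 8 (DUP): [0, 7, 68, 99, -70, -18, -18]

[0, 7, 68, 99, -70, -18, -18]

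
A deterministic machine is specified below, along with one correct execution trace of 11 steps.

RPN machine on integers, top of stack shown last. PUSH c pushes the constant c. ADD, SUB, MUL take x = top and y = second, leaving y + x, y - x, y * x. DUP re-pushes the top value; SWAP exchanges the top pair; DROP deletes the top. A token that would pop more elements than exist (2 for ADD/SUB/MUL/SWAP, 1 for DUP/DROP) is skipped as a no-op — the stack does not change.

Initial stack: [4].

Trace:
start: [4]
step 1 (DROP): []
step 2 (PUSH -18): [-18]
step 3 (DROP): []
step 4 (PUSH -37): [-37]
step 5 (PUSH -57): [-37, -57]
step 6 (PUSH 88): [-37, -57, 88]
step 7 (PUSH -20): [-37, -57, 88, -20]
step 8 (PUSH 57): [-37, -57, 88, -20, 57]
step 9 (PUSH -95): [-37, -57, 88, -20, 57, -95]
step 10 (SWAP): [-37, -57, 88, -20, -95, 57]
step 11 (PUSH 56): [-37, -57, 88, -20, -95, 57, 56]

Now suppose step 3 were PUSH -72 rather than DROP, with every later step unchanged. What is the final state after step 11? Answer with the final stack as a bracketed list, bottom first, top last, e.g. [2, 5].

[-18, -72, -37, -57, 88, -20, -95, 57, 56]

(re-executing from step 3 with the substitution; state before step 3: [-18])
step 3 (PUSH -72): [-18, -72]
step 4 (PUSH -37): [-18, -72, -37]
step 5 (PUSH -57): [-18, -72, -37, -57]
step 6 (PUSH 88): [-18, -72, -37, -57, 88]
step 7 (PUSH -20): [-18, -72, -37, -57, 88, -20]
step 8 (PUSH 57): [-18, -72, -37, -57, 88, -20, 57]
step 9 (PUSH -95): [-18, -72, -37, -57, 88, -20, 57, -95]
step 10 (SWAP): [-18, -72, -37, -57, 88, -20, -95, 57]
step 11 (PUSH 56): [-18, -72, -37, -57, 88, -20, -95, 57, 56]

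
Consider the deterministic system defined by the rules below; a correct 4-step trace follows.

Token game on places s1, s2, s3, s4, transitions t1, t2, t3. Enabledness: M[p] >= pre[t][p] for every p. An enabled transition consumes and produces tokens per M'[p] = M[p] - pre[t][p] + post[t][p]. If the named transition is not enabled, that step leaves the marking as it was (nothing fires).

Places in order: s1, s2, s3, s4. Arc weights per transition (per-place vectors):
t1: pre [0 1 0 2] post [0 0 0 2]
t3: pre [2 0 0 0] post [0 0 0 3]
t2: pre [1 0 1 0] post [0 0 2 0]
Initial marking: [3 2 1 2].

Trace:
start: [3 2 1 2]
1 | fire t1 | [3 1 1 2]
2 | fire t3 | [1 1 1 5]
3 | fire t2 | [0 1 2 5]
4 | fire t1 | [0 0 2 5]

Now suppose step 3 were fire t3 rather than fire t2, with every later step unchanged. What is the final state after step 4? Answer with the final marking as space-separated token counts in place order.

(re-executing from step 3 with the substitution; state before step 3: [1 1 1 5])
3 | fire t3 | [1 1 1 5]
4 | fire t1 | [1 0 1 5]

1 0 1 5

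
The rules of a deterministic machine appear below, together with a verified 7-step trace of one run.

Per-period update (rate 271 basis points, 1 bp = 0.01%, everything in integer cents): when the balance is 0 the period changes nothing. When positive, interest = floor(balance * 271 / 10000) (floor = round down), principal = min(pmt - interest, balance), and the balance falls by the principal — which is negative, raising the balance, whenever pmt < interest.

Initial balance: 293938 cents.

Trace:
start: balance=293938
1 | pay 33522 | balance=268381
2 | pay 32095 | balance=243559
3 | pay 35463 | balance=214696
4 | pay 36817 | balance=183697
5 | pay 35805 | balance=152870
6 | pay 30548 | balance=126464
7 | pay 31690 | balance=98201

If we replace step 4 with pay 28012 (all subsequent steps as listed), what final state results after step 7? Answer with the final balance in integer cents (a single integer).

(re-executing from step 4 with the substitution; state before step 4: balance=214696)
4 | pay 28012 | balance=192502
5 | pay 35805 | balance=161913
6 | pay 30548 | balance=135752
7 | pay 31690 | balance=107740

107740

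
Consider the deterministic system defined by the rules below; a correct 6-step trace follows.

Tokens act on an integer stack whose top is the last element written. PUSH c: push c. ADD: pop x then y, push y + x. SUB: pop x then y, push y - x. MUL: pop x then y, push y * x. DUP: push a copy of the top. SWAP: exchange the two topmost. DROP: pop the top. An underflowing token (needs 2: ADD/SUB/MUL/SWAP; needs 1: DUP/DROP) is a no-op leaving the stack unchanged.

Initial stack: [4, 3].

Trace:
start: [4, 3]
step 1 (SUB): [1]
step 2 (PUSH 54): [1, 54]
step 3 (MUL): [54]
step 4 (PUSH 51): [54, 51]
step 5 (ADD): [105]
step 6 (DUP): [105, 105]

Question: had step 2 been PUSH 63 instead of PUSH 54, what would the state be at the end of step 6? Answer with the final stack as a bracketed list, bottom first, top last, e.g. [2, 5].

[114, 114]

(re-executing from step 2 with the substitution; state before step 2: [1])
step 2 (PUSH 63): [1, 63]
step 3 (MUL): [63]
step 4 (PUSH 51): [63, 51]
step 5 (ADD): [114]
step 6 (DUP): [114, 114]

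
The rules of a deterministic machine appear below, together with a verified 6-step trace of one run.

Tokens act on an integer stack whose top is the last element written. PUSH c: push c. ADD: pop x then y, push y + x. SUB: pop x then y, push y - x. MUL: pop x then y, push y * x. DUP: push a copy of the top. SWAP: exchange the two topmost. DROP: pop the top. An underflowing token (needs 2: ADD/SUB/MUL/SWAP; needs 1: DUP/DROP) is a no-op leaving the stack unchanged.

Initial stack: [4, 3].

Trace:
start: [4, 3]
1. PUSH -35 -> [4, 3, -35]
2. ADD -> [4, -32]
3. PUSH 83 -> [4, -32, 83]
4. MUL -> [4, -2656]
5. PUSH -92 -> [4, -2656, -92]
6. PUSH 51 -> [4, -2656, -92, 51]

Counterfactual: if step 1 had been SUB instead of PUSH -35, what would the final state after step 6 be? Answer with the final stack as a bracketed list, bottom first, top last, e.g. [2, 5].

(re-executing from step 1 with the substitution; state before step 1: [4, 3])
1. SUB -> [1]
2. ADD -> [1]
3. PUSH 83 -> [1, 83]
4. MUL -> [83]
5. PUSH -92 -> [83, -92]
6. PUSH 51 -> [83, -92, 51]

[83, -92, 51]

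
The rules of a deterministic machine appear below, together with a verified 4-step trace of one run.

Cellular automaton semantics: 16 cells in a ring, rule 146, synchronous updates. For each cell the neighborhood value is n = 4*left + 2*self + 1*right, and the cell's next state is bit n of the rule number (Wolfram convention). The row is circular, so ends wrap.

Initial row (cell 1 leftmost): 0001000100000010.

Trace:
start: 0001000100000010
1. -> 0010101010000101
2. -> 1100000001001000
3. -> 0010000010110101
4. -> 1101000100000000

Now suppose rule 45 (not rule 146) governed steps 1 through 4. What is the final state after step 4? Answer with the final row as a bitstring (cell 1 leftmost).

0100111111011101

(re-executing steps 1..4 under rule 45; state before step 1: 0001000100000010)
1. -> 1101010101111010
2. -> 1011111111000111
3. -> 0110000000010100
4. -> 0100111111011101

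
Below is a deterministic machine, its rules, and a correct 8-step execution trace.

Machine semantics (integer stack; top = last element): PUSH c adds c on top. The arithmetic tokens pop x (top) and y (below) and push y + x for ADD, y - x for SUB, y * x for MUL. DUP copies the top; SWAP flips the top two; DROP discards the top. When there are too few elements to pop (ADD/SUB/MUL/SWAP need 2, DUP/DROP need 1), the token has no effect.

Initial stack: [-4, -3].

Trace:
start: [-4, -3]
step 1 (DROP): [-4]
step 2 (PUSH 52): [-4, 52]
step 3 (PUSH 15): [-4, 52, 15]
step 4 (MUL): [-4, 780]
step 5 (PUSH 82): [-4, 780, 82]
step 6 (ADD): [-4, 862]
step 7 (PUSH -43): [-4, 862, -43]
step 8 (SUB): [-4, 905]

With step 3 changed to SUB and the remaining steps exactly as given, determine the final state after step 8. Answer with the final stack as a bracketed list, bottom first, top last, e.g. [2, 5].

[69]

(re-executing from step 3 with the substitution; state before step 3: [-4, 52])
step 3 (SUB): [-56]
step 4 (MUL): [-56]
step 5 (PUSH 82): [-56, 82]
step 6 (ADD): [26]
step 7 (PUSH -43): [26, -43]
step 8 (SUB): [69]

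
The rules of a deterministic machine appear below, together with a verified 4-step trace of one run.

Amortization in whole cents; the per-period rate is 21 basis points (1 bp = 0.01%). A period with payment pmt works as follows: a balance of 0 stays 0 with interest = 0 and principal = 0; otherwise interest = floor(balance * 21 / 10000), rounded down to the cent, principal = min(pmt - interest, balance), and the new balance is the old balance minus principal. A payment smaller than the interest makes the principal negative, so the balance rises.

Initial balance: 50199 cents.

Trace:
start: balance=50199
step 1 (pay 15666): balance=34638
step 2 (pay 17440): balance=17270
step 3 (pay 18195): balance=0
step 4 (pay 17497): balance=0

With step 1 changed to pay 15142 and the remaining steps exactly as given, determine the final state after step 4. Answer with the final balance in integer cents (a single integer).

(re-executing from step 1 with the substitution; state before step 1: balance=50199)
step 1 (pay 15142): balance=35162
step 2 (pay 17440): balance=17795
step 3 (pay 18195): balance=0
step 4 (pay 17497): balance=0

0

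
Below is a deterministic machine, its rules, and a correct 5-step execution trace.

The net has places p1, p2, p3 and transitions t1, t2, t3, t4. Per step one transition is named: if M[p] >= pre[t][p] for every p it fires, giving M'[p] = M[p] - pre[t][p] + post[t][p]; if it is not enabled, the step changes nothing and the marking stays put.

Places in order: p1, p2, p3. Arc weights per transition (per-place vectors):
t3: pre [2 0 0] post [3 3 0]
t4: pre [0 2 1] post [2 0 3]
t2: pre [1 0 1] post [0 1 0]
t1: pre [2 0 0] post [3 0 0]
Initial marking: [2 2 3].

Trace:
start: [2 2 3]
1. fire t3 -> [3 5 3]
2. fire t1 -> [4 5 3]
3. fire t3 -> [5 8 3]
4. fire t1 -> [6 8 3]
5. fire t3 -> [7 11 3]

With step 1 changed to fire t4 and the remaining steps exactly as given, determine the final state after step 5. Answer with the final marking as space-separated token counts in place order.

(re-executing from step 1 with the substitution; state before step 1: [2 2 3])
1. fire t4 -> [4 0 5]
2. fire t1 -> [5 0 5]
3. fire t3 -> [6 3 5]
4. fire t1 -> [7 3 5]
5. fire t3 -> [8 6 5]

8 6 5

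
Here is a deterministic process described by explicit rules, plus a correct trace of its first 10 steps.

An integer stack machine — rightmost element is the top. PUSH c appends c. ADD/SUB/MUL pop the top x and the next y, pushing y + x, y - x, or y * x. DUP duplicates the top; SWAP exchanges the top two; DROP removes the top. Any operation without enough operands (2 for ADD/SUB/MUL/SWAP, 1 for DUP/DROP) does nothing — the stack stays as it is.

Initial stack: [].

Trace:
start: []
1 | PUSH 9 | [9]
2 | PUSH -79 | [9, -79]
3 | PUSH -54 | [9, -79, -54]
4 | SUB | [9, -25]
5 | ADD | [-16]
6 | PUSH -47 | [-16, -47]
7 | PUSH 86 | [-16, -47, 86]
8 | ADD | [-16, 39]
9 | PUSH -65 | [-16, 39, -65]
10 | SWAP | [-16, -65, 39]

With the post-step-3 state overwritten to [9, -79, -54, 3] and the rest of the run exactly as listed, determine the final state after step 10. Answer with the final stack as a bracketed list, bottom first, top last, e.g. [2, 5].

[9, -136, -65, 39]

state after step 3 := [9, -79, -54, 3]
4 | SUB | [9, -79, -57]
5 | ADD | [9, -136]
6 | PUSH -47 | [9, -136, -47]
7 | PUSH 86 | [9, -136, -47, 86]
8 | ADD | [9, -136, 39]
9 | PUSH -65 | [9, -136, 39, -65]
10 | SWAP | [9, -136, -65, 39]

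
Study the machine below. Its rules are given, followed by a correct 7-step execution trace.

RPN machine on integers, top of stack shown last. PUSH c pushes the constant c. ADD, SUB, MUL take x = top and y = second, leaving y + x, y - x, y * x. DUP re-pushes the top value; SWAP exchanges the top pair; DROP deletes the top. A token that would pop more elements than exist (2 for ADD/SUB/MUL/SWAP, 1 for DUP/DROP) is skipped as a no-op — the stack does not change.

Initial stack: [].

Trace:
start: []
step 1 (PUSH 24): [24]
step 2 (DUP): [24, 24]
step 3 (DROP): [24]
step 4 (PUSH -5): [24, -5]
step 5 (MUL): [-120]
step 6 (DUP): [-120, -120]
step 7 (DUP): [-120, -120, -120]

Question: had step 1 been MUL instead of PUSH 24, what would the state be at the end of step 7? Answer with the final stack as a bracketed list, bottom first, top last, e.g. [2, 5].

[-5, -5, -5]

(re-executing from step 1 with the substitution; state before step 1: [])
step 1 (MUL): []
step 2 (DUP): []
step 3 (DROP): []
step 4 (PUSH -5): [-5]
step 5 (MUL): [-5]
step 6 (DUP): [-5, -5]
step 7 (DUP): [-5, -5, -5]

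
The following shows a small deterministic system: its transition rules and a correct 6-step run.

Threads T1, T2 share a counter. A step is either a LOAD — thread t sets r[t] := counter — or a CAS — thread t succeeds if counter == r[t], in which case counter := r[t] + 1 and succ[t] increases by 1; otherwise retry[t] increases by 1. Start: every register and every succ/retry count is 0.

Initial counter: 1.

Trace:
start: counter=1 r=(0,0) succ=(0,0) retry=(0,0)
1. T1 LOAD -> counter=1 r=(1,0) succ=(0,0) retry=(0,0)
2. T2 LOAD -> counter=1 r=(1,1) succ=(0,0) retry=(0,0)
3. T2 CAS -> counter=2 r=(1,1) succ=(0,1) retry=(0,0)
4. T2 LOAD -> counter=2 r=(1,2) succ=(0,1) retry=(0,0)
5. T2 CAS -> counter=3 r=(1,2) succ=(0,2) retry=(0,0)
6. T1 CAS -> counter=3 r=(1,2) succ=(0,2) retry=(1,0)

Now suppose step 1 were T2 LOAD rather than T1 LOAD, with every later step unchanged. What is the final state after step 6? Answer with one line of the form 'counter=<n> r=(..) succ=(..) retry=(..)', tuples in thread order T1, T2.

(re-executing from step 1 with the substitution; state before step 1: counter=1 r=(0,0) succ=(0,0) retry=(0,0))
1. T2 LOAD -> counter=1 r=(0,1) succ=(0,0) retry=(0,0)
2. T2 LOAD -> counter=1 r=(0,1) succ=(0,0) retry=(0,0)
3. T2 CAS -> counter=2 r=(0,1) succ=(0,1) retry=(0,0)
4. T2 LOAD -> counter=2 r=(0,2) succ=(0,1) retry=(0,0)
5. T2 CAS -> counter=3 r=(0,2) succ=(0,2) retry=(0,0)
6. T1 CAS -> counter=3 r=(0,2) succ=(0,2) retry=(1,0)

counter=3 r=(0,2) succ=(0,2) retry=(1,0)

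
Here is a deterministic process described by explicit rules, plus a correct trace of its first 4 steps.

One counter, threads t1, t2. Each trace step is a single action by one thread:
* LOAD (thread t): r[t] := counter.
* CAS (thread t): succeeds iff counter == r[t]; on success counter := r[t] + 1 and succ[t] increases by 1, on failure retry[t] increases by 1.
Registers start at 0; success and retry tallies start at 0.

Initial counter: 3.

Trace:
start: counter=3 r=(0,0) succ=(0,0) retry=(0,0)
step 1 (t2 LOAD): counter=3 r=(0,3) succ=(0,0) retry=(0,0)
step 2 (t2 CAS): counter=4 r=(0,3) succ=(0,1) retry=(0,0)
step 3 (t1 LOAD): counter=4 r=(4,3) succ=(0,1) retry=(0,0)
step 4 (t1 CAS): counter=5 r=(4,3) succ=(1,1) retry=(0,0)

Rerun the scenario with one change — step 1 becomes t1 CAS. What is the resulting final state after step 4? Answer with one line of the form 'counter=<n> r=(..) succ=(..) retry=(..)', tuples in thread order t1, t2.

counter=4 r=(3,0) succ=(1,0) retry=(1,1)

(re-executing from step 1 with the substitution; state before step 1: counter=3 r=(0,0) succ=(0,0) retry=(0,0))
step 1 (t1 CAS): counter=3 r=(0,0) succ=(0,0) retry=(1,0)
step 2 (t2 CAS): counter=3 r=(0,0) succ=(0,0) retry=(1,1)
step 3 (t1 LOAD): counter=3 r=(3,0) succ=(0,0) retry=(1,1)
step 4 (t1 CAS): counter=4 r=(3,0) succ=(1,0) retry=(1,1)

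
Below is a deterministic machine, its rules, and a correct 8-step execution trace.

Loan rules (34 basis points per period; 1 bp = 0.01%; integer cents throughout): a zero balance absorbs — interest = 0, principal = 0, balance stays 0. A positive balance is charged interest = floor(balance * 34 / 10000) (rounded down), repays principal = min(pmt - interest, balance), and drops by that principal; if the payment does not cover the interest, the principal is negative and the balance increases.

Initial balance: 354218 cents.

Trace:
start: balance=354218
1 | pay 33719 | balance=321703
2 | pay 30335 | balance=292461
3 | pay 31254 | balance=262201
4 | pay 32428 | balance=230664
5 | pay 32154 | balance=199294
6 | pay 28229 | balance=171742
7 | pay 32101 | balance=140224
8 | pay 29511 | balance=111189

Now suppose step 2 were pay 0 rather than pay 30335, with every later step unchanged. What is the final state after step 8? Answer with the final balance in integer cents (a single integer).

(re-executing from step 2 with the substitution; state before step 2: balance=321703)
2 | pay 0 | balance=322796
3 | pay 31254 | balance=292639
4 | pay 32428 | balance=261205
5 | pay 32154 | balance=229939
6 | pay 28229 | balance=202491
7 | pay 32101 | balance=171078
8 | pay 29511 | balance=142148

142148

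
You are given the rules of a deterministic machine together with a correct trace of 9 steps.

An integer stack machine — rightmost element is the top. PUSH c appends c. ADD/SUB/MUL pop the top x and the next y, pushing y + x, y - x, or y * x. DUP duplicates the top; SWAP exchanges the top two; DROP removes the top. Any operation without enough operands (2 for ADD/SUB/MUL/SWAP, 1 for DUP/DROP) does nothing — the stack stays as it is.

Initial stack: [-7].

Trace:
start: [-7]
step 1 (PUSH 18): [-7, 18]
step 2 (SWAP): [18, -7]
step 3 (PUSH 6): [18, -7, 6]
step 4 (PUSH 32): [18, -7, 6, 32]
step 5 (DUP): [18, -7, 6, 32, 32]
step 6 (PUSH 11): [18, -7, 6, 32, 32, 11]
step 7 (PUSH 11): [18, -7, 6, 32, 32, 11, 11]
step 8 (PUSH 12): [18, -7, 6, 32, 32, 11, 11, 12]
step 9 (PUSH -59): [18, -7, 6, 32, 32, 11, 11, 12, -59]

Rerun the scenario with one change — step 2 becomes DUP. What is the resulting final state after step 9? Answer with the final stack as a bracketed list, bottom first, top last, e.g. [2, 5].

[-7, 18, 18, 6, 32, 32, 11, 11, 12, -59]

(re-executing from step 2 with the substitution; state before step 2: [-7, 18])
step 2 (DUP): [-7, 18, 18]
step 3 (PUSH 6): [-7, 18, 18, 6]
step 4 (PUSH 32): [-7, 18, 18, 6, 32]
step 5 (DUP): [-7, 18, 18, 6, 32, 32]
step 6 (PUSH 11): [-7, 18, 18, 6, 32, 32, 11]
step 7 (PUSH 11): [-7, 18, 18, 6, 32, 32, 11, 11]
step 8 (PUSH 12): [-7, 18, 18, 6, 32, 32, 11, 11, 12]
step 9 (PUSH -59): [-7, 18, 18, 6, 32, 32, 11, 11, 12, -59]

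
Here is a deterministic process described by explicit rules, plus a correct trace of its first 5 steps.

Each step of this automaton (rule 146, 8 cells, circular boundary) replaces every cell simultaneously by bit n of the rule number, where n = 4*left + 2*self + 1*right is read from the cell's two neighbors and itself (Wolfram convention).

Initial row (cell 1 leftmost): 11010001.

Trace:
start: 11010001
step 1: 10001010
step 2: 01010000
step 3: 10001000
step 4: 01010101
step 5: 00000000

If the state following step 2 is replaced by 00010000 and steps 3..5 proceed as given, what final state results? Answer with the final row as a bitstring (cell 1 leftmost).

10101010

state after step 2 := 00010000
step 3: 00101000
step 4: 01000100
step 5: 10101010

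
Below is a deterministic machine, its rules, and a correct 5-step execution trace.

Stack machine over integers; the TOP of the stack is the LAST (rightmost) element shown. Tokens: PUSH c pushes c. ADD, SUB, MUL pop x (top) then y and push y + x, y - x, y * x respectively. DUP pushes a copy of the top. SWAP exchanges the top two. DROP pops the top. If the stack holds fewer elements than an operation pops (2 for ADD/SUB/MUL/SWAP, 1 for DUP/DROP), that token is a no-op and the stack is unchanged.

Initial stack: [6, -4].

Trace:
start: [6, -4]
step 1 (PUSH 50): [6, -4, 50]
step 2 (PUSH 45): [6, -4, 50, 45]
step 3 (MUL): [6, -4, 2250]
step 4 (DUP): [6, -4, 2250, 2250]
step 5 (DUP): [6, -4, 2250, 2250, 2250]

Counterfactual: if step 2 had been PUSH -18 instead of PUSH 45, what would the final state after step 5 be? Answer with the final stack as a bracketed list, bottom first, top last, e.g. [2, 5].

[6, -4, -900, -900, -900]

(re-executing from step 2 with the substitution; state before step 2: [6, -4, 50])
step 2 (PUSH -18): [6, -4, 50, -18]
step 3 (MUL): [6, -4, -900]
step 4 (DUP): [6, -4, -900, -900]
step 5 (DUP): [6, -4, -900, -900, -900]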